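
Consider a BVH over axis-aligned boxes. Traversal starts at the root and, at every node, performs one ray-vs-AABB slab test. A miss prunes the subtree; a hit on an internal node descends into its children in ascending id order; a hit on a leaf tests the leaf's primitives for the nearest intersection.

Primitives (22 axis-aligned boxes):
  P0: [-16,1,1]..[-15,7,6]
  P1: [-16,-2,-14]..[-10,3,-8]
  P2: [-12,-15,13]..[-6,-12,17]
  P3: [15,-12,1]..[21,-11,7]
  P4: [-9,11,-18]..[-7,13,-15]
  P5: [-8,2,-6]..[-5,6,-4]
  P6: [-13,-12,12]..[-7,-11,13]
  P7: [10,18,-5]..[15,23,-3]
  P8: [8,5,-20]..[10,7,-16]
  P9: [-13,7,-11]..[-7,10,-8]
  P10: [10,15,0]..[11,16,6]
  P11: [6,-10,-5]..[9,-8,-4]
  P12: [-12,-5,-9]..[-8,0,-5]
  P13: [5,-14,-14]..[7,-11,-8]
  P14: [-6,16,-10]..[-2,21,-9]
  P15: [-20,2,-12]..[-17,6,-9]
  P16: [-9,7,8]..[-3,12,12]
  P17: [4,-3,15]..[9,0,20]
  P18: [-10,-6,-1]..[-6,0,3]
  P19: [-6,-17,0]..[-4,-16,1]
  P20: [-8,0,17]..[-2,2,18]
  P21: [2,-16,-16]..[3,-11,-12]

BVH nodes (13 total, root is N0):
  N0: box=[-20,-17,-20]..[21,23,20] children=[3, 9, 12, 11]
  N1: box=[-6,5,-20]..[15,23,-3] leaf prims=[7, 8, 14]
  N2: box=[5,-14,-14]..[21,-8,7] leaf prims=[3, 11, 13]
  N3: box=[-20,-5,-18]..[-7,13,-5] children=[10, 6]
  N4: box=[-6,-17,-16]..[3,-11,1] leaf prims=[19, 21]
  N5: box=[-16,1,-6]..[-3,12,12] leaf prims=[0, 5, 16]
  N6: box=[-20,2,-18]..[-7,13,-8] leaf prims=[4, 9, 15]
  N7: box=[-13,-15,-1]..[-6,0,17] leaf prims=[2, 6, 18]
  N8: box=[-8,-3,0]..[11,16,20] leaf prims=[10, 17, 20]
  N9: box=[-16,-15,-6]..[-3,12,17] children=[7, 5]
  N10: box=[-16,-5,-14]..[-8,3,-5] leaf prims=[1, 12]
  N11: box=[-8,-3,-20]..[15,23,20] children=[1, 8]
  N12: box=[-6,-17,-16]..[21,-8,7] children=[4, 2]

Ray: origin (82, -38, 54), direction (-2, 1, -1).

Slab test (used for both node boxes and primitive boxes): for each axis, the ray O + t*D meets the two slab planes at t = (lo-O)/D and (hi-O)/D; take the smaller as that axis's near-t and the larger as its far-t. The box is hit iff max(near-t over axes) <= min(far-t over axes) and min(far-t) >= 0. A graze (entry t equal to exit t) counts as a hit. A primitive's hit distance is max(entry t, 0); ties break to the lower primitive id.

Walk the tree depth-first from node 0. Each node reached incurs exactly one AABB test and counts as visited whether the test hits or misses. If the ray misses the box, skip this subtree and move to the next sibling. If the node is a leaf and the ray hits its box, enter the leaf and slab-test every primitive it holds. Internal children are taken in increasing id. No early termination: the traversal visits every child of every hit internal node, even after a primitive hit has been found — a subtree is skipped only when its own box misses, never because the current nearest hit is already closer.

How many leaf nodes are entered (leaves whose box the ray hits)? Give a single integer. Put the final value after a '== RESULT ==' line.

Trace the traversal:
N0 x:[61/2,51] y:[21,61] z:[34,74] -> hit [34,51], descend [3, 9, 11, 12]
  N3 x:[89/2,51] y:[33,51] z:[59,72] -> miss, prune
  N9 x:[85/2,49] y:[23,50] z:[37,60] -> hit [85/2,49], descend [5, 7]
    N5 x:[85/2,49] y:[39,50] z:[42,60] -> hit [85/2,49] leaf, test {P0(miss), P5(miss), P16@t=45}
    N7 x:[44,95/2] y:[23,38] z:[37,55] -> miss, prune
  N11 x:[67/2,45] y:[35,61] z:[34,74] -> hit [35,45], descend [1, 8]
    N1 x:[67/2,44] y:[43,61] z:[57,74] -> miss, prune
    N8 x:[71/2,45] y:[35,54] z:[34,54] -> hit [71/2,45] leaf, test {P10(miss), P17@t=73/2, P20(miss)}
  N12 x:[61/2,44] y:[21,30] z:[47,70] -> miss, prune

order=[0, 3, 9, 5, 7, 11, 1, 8, 12]  |boxes|=9  |leaves|=2  hit=P17

== RESULT ==
2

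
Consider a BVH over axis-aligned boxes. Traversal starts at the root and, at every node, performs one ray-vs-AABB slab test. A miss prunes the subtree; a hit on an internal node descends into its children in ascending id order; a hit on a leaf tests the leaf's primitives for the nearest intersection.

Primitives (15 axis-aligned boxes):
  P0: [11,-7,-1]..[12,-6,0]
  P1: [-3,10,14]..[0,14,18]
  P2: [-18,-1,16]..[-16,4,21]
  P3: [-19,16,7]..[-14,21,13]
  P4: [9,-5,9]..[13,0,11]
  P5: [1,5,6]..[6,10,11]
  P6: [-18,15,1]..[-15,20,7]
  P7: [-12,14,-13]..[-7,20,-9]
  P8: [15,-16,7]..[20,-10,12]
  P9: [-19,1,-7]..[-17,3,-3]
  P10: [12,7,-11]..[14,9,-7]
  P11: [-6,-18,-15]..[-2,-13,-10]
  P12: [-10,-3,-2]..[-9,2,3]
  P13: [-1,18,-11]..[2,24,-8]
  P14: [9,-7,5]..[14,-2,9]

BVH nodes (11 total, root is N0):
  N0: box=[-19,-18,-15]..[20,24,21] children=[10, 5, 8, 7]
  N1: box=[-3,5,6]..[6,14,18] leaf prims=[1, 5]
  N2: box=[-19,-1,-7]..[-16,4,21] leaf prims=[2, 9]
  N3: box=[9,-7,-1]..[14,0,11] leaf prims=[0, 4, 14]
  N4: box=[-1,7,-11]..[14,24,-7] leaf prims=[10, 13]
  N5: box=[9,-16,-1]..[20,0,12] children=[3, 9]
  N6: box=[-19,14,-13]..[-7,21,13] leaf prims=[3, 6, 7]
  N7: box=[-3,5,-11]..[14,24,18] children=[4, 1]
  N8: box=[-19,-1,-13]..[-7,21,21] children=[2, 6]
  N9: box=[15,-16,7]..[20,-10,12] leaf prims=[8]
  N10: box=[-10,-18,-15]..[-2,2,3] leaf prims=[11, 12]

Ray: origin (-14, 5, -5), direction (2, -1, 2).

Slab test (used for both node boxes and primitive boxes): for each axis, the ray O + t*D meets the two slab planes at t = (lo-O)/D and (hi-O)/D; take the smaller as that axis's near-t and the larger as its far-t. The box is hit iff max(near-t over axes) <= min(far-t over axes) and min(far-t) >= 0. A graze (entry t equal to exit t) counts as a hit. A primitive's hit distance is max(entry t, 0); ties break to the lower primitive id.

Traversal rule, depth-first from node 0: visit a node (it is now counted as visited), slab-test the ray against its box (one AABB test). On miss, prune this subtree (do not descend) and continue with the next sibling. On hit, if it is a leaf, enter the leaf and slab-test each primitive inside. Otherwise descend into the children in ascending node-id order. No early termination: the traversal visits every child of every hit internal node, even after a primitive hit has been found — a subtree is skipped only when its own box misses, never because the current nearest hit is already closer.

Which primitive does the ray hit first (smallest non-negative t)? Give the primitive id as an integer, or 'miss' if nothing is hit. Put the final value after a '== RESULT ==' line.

Traverse from the root:
N0 x:[-5/2,17] y:[-19,23] z:[-5,13] -> hit [-5/2,13], descend [5, 7, 8, 10]
  N5 x:[23/2,17] y:[5,21] z:[2,17/2] -> miss, prune
  N7 x:[11/2,14] y:[-19,0] z:[-3,23/2] -> miss, prune
  N8 x:[-5/2,7/2] y:[-16,6] z:[-4,13] -> hit [-5/2,7/2], descend [2, 6]
    N2 x:[-5/2,-1] y:[1,6] z:[-1,13] -> miss, prune
    N6 x:[-5/2,7/2] y:[-16,-9] z:[-4,9] -> miss, prune
  N10 x:[2,6] y:[3,23] z:[-5,4] -> hit [3,4] leaf, test {P11(miss), P12(miss)}

Summary -> nodes [0, 5, 7, 8, 2, 6, 10]; box-tests=7; leaf-entries=1; first=miss

== RESULT ==
miss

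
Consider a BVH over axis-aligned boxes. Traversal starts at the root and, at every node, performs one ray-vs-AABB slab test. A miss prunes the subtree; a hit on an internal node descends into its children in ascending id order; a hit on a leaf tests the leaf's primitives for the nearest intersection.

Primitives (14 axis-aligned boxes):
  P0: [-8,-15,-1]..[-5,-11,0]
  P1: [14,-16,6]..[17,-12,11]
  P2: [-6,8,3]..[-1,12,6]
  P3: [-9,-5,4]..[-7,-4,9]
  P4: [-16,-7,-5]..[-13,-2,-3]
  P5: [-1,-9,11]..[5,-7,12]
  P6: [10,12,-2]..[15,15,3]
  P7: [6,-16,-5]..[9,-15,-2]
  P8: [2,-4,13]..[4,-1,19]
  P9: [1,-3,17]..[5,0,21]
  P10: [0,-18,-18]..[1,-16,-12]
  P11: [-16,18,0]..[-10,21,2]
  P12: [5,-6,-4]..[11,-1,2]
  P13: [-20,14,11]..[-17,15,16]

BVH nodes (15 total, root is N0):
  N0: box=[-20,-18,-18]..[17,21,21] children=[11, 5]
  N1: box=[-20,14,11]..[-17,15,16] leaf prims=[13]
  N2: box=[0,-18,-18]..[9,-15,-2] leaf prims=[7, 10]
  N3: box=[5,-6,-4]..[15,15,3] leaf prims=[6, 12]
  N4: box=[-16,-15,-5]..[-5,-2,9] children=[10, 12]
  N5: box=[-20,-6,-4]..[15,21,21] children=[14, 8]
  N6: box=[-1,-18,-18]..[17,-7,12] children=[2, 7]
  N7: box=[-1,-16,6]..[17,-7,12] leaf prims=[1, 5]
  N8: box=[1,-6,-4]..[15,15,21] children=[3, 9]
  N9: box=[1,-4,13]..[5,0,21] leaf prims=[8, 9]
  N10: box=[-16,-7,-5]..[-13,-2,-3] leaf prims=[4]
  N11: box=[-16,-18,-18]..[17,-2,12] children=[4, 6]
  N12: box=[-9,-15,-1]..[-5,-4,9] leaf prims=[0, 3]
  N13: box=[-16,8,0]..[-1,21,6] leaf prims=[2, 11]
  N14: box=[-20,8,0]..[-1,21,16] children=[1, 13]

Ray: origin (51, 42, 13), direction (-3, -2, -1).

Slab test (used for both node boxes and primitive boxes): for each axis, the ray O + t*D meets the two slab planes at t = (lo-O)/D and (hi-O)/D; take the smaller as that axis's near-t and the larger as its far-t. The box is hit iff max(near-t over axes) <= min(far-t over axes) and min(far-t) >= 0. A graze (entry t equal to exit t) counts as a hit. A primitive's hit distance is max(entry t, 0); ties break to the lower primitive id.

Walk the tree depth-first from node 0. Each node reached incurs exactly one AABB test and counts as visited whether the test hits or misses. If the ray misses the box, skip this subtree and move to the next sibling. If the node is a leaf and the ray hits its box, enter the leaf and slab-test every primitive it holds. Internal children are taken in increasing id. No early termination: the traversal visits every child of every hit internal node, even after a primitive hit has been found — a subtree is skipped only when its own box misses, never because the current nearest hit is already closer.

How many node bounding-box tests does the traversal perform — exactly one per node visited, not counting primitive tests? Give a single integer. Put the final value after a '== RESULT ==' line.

Trace the traversal:
N0 x:[34/3,71/3] y:[21/2,30] z:[-8,31] -> hit [34/3,71/3], descend [5, 11]
  N5 x:[12,71/3] y:[21/2,24] z:[-8,17] -> hit [12,17], descend [8, 14]
    N8 x:[12,50/3] y:[27/2,24] z:[-8,17] -> hit [27/2,50/3], descend [3, 9]
      N3 x:[12,46/3] y:[27/2,24] z:[10,17] -> hit [27/2,46/3] leaf, test {P6@t=27/2, P12(miss)}
      N9 x:[46/3,50/3] y:[21,23] z:[-8,0] -> miss, prune
    N14 x:[52/3,71/3] y:[21/2,17] z:[-3,13] -> miss, prune
  N11 x:[34/3,67/3] y:[22,30] z:[1,31] -> hit [22,67/3], descend [4, 6]
    N4 x:[56/3,67/3] y:[22,57/2] z:[4,18] -> miss, prune
    N6 x:[34/3,52/3] y:[49/2,30] z:[1,31] -> miss, prune

order=[0, 5, 8, 3, 9, 14, 11, 4, 6]  |boxes|=9  |leaves|=1  hit=P6

== RESULT ==
9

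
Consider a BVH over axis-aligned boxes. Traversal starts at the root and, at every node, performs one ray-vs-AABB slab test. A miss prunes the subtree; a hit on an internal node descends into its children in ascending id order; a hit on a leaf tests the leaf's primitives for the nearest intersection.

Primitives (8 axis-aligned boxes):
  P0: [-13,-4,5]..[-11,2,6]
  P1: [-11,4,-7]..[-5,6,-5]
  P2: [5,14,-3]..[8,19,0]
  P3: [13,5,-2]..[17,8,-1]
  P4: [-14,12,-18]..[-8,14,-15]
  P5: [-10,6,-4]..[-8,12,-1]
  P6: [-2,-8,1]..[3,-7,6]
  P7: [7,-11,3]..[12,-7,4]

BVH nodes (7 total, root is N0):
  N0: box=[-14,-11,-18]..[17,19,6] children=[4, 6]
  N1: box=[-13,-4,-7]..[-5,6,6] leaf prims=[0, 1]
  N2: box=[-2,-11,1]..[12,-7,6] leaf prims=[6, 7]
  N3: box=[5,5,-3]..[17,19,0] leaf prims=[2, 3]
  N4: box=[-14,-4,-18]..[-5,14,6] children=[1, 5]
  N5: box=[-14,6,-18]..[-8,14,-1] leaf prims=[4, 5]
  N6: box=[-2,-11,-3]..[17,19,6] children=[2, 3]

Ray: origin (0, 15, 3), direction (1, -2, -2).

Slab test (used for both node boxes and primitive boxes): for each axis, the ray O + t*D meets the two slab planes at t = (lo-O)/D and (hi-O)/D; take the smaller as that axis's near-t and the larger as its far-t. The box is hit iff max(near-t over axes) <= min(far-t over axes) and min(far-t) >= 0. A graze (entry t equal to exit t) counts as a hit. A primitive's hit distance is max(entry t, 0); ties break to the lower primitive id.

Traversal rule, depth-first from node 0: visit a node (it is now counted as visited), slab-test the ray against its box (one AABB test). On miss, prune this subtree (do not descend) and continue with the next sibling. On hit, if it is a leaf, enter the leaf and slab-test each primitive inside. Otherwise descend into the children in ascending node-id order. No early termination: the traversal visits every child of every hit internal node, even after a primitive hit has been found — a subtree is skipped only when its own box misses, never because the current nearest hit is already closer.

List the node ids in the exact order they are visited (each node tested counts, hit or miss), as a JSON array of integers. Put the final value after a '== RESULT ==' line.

Walk:
N0 x:[-14,17] y:[-2,13] z:[-3/2,21/2] -> hit [-3/2,21/2], descend [4, 6]
  N4 x:[-14,-5] y:[1/2,19/2] z:[-3/2,21/2] -> miss, prune
  N6 x:[-2,17] y:[-2,13] z:[-3/2,3] -> hit [-3/2,3], descend [2, 3]
    N2 x:[-2,12] y:[11,13] z:[-3/2,1] -> miss, prune
    N3 x:[5,17] y:[-2,5] z:[3/2,3] -> miss, prune

5 AABB tests over nodes [0, 4, 6, 2, 3]; 0 leaves entered; closest miss.

== RESULT ==
[0, 4, 6, 2, 3]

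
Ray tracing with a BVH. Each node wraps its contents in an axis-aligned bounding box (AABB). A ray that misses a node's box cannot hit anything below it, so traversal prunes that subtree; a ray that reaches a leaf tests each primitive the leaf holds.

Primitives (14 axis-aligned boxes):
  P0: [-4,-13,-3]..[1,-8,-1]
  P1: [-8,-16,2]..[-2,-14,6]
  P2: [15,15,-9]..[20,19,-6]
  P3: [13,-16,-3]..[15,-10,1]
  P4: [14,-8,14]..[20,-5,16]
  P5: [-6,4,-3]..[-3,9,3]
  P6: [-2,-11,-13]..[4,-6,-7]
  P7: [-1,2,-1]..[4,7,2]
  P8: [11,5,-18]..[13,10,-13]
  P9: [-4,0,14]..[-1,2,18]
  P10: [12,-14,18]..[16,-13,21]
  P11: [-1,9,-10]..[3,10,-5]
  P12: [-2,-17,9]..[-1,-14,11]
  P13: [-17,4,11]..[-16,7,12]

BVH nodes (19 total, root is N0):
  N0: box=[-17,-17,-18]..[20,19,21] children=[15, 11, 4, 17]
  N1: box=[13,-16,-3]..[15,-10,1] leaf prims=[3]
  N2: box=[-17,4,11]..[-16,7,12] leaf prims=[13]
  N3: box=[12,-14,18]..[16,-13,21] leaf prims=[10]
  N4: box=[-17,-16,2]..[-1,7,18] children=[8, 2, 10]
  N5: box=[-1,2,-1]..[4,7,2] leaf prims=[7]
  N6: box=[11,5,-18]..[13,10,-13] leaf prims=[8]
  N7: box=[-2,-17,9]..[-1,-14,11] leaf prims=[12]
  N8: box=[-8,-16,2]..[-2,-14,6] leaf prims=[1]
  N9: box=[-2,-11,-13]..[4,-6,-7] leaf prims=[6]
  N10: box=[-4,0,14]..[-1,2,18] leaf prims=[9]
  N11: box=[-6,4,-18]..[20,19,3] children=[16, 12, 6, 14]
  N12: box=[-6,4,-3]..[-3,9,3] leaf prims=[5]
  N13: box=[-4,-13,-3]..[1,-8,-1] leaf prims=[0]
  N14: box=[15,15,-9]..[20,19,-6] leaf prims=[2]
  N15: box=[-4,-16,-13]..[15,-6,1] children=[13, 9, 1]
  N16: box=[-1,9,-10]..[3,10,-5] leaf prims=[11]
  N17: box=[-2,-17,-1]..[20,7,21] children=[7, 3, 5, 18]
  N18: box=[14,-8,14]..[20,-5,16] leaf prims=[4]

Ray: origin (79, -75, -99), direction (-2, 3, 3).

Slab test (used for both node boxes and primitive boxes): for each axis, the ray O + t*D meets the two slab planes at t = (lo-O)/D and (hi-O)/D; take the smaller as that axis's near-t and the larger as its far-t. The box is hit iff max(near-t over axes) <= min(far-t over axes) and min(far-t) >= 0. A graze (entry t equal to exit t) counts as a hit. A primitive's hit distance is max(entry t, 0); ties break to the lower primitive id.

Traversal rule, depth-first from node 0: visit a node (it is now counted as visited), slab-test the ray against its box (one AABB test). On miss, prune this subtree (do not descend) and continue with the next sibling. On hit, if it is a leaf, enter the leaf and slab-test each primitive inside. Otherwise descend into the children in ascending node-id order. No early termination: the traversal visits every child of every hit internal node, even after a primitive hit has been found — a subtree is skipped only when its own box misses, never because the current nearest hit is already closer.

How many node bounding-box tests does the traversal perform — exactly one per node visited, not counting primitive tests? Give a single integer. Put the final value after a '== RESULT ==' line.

Walk:
N0 x:[59/2,48] y:[58/3,94/3] z:[27,40] -> hit [59/2,94/3], descend [4, 11, 15, 17]
  N4 x:[40,48] y:[59/3,82/3] z:[101/3,39] -> miss, prune
  N11 x:[59/2,85/2] y:[79/3,94/3] z:[27,34] -> hit [59/2,94/3], descend [6, 12, 14, 16]
    N6 x:[33,34] y:[80/3,85/3] z:[27,86/3] -> miss, prune
    N12 x:[41,85/2] y:[79/3,28] z:[32,34] -> miss, prune
    N14 x:[59/2,32] y:[30,94/3] z:[30,31] -> hit [30,31] leaf, test {P2@t=30}
    N16 x:[38,40] y:[28,85/3] z:[89/3,94/3] -> miss, prune
  N15 x:[32,83/2] y:[59/3,23] z:[86/3,100/3] -> miss, prune
  N17 x:[59/2,81/2] y:[58/3,82/3] z:[98/3,40] -> miss, prune

9 AABB tests over nodes [0, 4, 11, 6, 12, 14, 16, 15, 17]; 1 leaf entered; closest P2.

== RESULT ==
9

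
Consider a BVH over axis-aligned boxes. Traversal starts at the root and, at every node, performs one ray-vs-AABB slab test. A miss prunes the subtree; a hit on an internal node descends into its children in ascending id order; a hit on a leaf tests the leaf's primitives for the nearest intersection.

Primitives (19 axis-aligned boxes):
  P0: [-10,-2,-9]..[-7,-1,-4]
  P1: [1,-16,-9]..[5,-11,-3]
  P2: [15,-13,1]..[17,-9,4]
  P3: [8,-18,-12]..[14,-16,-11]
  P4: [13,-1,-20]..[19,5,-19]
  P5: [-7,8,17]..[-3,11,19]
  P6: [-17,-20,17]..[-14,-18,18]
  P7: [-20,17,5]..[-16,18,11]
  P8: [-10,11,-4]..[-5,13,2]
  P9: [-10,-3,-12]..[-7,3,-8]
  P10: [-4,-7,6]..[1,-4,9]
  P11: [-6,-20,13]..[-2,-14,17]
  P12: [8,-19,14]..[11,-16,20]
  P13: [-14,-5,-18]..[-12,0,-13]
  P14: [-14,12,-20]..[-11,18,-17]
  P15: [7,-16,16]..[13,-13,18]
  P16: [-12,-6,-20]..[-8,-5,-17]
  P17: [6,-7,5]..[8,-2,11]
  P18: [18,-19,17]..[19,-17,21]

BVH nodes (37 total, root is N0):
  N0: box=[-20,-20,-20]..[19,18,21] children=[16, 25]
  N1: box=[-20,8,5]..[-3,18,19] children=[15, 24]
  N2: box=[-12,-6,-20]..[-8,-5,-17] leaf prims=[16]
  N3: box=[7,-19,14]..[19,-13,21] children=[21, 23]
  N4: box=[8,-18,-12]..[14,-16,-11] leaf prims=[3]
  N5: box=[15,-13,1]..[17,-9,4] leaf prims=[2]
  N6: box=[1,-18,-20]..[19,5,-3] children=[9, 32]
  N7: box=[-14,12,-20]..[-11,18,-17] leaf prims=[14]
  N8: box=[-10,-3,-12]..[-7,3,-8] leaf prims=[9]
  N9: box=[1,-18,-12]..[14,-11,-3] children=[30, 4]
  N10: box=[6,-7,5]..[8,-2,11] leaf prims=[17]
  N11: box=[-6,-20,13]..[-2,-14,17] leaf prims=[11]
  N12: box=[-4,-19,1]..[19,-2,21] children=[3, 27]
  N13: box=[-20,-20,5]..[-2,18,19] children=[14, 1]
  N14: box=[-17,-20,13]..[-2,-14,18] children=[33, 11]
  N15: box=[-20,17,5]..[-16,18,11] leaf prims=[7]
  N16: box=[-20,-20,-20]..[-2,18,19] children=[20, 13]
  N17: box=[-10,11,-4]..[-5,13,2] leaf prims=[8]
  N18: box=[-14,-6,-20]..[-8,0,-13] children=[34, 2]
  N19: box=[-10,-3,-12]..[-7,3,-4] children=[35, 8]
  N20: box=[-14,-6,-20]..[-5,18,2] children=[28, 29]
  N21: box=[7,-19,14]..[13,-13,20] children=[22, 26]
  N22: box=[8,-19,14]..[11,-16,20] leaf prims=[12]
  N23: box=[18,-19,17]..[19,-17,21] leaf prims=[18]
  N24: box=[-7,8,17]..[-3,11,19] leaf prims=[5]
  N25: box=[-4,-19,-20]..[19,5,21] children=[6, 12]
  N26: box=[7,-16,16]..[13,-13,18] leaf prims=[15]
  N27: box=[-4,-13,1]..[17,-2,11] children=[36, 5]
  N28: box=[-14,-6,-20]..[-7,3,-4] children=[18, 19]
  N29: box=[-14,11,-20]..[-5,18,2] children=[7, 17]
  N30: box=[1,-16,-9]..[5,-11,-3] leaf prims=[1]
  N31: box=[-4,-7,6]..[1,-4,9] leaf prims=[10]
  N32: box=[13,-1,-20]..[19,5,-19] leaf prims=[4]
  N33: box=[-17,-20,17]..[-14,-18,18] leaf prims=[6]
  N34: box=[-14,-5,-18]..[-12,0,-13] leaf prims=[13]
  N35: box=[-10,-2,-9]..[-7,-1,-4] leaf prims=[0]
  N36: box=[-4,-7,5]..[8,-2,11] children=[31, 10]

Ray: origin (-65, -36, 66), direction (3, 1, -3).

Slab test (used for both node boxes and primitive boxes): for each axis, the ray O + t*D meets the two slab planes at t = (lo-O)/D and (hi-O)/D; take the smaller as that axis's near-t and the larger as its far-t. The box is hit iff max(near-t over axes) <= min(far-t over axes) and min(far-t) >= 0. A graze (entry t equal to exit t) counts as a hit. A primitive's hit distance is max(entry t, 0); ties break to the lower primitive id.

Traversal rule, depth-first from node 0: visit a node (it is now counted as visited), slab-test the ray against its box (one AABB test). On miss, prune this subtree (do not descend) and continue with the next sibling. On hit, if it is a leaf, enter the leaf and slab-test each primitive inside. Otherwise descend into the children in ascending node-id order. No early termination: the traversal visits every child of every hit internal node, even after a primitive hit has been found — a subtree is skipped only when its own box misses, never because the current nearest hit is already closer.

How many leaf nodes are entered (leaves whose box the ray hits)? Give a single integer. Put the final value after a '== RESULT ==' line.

Traverse from the root:
N0 x:[15,28] y:[16,54] z:[15,86/3] -> hit [16,28], descend [16, 25]
  N16 x:[15,21] y:[16,54] z:[47/3,86/3] -> hit [16,21], descend [13, 20]
    N13 x:[15,21] y:[16,54] z:[47/3,61/3] -> hit [16,61/3], descend [1, 14]
      N1 x:[15,62/3] y:[44,54] z:[47/3,61/3] -> miss, prune
      N14 x:[16,21] y:[16,22] z:[16,53/3] -> hit [16,53/3], descend [11, 33]
        N11 x:[59/3,21] y:[16,22] z:[49/3,53/3] -> miss, prune
        N33 x:[16,17] y:[16,18] z:[16,49/3] -> hit [16,49/3] leaf, test {P6@t=16}
    N20 x:[17,20] y:[30,54] z:[64/3,86/3] -> miss, prune
  N25 x:[61/3,28] y:[17,41] z:[15,86/3] -> hit [61/3,28], descend [6, 12]
    N6 x:[22,28] y:[18,41] z:[23,86/3] -> hit [23,28], descend [9, 32]
      N9 x:[22,79/3] y:[18,25] z:[23,26] -> hit [23,25], descend [4, 30]
        N4 x:[73/3,79/3] y:[18,20] z:[77/3,26] -> miss, prune
        N30 x:[22,70/3] y:[20,25] z:[23,25] -> hit [23,70/3] leaf, test {P1@t=23}
      N32 x:[26,28] y:[35,41] z:[85/3,86/3] -> miss, prune
    N12 x:[61/3,28] y:[17,34] z:[15,65/3] -> hit [61/3,65/3], descend [3, 27]
      N3 x:[24,28] y:[17,23] z:[15,52/3] -> miss, prune
      N27 x:[61/3,82/3] y:[23,34] z:[55/3,65/3] -> miss, prune

17 AABB tests over nodes [0, 16, 13, 1, 14, 11, 33, 20, 25, 6, 9, 4, 30, 32, 12, 3, 27]; 2 leaves entered; closest P6.

== RESULT ==
2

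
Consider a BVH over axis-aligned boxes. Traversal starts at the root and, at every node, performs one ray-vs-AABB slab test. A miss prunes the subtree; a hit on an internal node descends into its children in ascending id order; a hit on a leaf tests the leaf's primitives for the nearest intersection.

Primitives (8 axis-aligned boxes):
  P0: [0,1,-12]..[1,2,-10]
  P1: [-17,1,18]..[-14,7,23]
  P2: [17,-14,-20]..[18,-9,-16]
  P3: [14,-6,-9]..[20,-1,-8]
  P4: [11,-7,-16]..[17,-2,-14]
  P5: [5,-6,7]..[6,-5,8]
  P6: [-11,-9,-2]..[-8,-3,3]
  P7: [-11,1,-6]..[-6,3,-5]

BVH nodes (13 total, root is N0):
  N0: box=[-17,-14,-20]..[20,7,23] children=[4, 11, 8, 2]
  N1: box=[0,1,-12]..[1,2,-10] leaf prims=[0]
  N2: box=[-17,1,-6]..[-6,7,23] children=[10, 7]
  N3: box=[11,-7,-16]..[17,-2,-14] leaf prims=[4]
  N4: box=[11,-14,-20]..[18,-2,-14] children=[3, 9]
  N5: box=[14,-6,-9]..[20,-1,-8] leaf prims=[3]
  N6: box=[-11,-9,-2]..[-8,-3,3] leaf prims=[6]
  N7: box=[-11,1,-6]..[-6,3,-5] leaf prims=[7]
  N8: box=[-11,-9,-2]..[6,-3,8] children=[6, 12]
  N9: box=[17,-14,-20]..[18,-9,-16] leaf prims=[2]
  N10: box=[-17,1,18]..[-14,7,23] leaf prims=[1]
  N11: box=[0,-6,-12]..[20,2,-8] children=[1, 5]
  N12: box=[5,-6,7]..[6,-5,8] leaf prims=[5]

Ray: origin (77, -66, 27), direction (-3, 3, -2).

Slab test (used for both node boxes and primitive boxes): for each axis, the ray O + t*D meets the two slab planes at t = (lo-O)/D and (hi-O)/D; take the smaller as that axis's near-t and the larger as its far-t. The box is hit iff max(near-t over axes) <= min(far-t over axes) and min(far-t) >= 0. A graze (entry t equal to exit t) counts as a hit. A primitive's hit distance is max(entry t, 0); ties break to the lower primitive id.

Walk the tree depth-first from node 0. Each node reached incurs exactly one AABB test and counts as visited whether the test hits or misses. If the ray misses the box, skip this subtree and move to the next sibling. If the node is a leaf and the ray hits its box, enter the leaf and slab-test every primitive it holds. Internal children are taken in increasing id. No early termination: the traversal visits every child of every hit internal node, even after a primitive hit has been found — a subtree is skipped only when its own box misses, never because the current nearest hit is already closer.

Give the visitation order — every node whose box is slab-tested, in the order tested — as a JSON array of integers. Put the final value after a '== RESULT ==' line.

Traverse from the root:
N0 x:[19,94/3] y:[52/3,73/3] z:[2,47/2] -> hit [19,47/2], descend [2, 4, 8, 11]
  N2 x:[83/3,94/3] y:[67/3,73/3] z:[2,33/2] -> miss, prune
  N4 x:[59/3,22] y:[52/3,64/3] z:[41/2,47/2] -> hit [41/2,64/3], descend [3, 9]
    N3 x:[20,22] y:[59/3,64/3] z:[41/2,43/2] -> hit [41/2,64/3] leaf, test {P4@t=41/2}
    N9 x:[59/3,20] y:[52/3,19] z:[43/2,47/2] -> miss, prune
  N8 x:[71/3,88/3] y:[19,21] z:[19/2,29/2] -> miss, prune
  N11 x:[19,77/3] y:[20,68/3] z:[35/2,39/2] -> miss, prune

7 AABB tests over nodes [0, 2, 4, 3, 9, 8, 11]; 1 leaf entered; closest P4.

== RESULT ==
[0, 2, 4, 3, 9, 8, 11]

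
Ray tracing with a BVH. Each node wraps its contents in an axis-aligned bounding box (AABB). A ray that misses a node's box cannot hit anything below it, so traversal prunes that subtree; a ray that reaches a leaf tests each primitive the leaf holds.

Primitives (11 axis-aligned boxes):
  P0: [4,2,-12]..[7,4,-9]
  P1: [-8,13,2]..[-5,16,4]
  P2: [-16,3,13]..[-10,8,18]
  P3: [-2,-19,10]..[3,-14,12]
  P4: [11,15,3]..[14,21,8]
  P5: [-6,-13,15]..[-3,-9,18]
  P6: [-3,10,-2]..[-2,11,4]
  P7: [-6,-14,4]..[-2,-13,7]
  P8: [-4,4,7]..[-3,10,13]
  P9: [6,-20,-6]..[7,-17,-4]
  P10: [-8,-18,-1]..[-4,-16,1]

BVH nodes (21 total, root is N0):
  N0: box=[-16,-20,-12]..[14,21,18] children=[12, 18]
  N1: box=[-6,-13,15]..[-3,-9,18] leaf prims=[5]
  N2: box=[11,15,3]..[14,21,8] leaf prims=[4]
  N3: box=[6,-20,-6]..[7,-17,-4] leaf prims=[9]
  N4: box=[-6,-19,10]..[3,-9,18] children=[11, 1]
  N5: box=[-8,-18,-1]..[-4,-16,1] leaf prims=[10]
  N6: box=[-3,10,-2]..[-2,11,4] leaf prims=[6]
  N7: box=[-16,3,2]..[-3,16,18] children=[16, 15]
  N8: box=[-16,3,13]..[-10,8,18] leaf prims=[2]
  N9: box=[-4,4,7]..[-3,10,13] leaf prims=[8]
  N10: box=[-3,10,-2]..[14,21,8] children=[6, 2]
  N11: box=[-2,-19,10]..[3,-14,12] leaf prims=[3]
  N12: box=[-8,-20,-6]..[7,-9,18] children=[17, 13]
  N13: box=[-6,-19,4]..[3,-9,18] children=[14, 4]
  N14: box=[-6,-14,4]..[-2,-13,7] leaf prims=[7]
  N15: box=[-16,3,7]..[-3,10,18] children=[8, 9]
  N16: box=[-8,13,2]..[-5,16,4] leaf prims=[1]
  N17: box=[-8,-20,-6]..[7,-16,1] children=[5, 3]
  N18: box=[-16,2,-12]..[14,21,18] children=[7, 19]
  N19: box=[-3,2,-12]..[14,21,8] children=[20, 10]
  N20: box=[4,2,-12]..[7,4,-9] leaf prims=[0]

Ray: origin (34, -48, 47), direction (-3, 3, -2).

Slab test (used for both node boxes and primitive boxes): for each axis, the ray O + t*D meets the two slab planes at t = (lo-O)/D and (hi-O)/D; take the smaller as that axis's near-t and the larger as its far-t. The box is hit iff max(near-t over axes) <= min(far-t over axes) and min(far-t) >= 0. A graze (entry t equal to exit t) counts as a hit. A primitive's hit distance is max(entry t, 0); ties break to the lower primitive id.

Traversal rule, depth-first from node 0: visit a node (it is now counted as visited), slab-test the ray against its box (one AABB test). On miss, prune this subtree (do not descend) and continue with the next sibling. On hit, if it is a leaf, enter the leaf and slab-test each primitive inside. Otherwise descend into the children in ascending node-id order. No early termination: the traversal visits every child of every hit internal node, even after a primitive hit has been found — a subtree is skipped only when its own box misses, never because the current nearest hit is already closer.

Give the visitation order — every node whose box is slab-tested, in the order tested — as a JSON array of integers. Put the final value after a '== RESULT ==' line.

Trace the traversal:
N0 x:[20/3,50/3] y:[28/3,23] z:[29/2,59/2] -> hit [29/2,50/3], descend [12, 18]
  N12 x:[9,14] y:[28/3,13] z:[29/2,53/2] -> miss, prune
  N18 x:[20/3,50/3] y:[50/3,23] z:[29/2,59/2] -> hit [50/3,50/3], descend [7, 19]
    N7 x:[37/3,50/3] y:[17,64/3] z:[29/2,45/2] -> miss, prune
    N19 x:[20/3,37/3] y:[50/3,23] z:[39/2,59/2] -> miss, prune

5 AABB tests over nodes [0, 12, 18, 7, 19]; 0 leaves entered; closest miss.

== RESULT ==
[0, 12, 18, 7, 19]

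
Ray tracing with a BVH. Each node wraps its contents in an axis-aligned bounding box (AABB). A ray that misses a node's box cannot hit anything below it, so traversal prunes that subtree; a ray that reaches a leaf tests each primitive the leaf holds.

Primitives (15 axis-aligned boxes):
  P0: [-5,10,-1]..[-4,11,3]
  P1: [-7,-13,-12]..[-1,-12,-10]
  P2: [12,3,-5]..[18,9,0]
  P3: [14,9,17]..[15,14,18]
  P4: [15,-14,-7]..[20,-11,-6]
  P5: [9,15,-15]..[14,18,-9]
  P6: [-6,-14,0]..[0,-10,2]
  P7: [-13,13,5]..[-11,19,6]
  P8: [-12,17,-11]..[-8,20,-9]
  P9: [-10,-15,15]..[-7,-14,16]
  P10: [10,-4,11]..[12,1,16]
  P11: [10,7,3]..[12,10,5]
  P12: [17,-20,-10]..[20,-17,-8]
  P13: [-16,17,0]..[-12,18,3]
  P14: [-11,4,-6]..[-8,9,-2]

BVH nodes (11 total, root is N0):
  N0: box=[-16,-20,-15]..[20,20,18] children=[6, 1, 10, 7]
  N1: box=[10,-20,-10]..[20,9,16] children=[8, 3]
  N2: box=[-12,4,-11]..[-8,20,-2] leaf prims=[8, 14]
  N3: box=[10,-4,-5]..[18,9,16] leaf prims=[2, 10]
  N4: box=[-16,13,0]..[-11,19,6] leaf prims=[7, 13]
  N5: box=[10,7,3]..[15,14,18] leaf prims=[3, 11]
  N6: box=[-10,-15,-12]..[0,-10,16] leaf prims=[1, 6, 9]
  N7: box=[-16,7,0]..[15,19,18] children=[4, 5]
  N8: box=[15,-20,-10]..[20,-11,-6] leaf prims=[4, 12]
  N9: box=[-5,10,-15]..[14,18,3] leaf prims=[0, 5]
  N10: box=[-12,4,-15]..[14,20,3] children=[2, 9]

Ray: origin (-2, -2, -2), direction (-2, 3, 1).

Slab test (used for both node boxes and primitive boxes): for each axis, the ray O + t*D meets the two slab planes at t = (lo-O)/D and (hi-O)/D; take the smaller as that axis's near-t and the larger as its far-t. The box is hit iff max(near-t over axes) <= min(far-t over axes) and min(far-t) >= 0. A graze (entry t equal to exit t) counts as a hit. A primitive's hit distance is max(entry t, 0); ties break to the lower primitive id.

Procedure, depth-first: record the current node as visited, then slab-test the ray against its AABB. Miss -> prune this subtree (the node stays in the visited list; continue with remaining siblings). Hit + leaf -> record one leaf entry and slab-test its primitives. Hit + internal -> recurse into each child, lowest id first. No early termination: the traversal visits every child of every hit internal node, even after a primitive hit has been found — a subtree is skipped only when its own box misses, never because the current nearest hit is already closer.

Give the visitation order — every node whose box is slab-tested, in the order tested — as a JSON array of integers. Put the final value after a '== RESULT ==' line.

Trace the traversal:
N0 x:[-11,7] y:[-6,22/3] z:[-13,20] -> hit [-6,7], descend [1, 6, 7, 10]
  N1 x:[-11,-6] y:[-6,11/3] z:[-8,18] -> miss, prune
  N6 x:[-1,4] y:[-13/3,-8/3] z:[-10,18] -> miss, prune
  N7 x:[-17/2,7] y:[3,7] z:[2,20] -> hit [3,7], descend [4, 5]
    N4 x:[9/2,7] y:[5,7] z:[2,8] -> hit [5,7] leaf, test {P7(miss), P13(miss)}
    N5 x:[-17/2,-6] y:[3,16/3] z:[5,20] -> miss, prune
  N10 x:[-8,5] y:[2,22/3] z:[-13,5] -> hit [2,5], descend [2, 9]
    N2 x:[3,5] y:[2,22/3] z:[-9,0] -> miss, prune
    N9 x:[-8,3/2] y:[4,20/3] z:[-13,5] -> miss, prune

order=[0, 1, 6, 7, 4, 5, 10, 2, 9]  |boxes|=9  |leaves|=1  hit=miss

== RESULT ==
[0, 1, 6, 7, 4, 5, 10, 2, 9]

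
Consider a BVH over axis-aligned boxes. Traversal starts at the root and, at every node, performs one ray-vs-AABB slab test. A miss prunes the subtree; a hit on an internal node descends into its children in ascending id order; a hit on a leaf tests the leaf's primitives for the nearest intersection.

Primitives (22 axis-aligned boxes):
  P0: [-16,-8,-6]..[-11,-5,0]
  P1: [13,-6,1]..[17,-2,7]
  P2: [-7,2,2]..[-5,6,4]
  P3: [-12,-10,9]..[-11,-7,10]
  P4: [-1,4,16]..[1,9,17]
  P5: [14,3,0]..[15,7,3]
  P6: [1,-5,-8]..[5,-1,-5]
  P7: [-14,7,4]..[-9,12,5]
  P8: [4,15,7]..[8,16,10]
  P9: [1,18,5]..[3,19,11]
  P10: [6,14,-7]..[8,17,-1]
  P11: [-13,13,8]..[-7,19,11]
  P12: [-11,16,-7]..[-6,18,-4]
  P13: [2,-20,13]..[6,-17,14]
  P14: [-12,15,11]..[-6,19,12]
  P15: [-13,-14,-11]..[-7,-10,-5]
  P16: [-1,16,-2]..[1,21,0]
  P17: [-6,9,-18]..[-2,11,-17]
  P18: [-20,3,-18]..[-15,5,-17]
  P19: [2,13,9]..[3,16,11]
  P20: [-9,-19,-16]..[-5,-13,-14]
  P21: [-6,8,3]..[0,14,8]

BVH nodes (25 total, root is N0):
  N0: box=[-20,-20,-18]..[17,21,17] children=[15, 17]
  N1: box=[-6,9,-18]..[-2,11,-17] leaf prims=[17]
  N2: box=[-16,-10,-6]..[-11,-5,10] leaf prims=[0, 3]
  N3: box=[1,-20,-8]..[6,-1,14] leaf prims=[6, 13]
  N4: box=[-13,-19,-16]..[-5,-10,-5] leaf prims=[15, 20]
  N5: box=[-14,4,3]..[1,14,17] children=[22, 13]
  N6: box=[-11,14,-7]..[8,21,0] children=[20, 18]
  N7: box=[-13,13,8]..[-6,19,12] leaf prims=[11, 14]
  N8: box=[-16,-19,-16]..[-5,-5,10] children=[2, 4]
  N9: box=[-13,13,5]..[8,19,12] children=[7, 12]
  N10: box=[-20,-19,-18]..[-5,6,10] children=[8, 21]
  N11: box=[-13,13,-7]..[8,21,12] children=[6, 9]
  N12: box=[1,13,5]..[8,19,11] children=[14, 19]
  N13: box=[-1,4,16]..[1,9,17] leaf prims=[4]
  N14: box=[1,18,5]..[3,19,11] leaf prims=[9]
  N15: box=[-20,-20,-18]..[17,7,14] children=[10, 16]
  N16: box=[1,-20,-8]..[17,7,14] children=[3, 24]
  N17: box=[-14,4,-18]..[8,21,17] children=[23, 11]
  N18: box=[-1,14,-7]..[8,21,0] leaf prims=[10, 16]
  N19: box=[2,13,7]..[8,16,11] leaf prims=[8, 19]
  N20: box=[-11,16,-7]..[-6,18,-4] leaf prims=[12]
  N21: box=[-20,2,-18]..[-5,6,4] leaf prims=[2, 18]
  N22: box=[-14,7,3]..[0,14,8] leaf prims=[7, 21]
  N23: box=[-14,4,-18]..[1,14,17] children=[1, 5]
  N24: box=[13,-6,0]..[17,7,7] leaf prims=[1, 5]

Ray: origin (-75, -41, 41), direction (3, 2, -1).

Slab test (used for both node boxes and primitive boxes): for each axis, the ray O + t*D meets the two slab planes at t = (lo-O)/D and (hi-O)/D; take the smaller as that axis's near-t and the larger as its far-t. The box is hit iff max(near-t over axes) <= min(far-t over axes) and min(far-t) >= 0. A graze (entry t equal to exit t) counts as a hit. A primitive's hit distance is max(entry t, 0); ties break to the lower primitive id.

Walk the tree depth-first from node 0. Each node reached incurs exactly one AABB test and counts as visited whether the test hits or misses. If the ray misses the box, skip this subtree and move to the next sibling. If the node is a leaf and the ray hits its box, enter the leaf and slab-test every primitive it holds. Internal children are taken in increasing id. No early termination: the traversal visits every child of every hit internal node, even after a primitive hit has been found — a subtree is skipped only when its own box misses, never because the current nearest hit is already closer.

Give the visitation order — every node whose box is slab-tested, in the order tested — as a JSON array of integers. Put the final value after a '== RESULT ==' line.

Walk:
N0 x:[55/3,92/3] y:[21/2,31] z:[24,59] -> hit [24,92/3], descend [15, 17]
  N15 x:[55/3,92/3] y:[21/2,24] z:[27,59] -> miss, prune
  N17 x:[61/3,83/3] y:[45/2,31] z:[24,59] -> hit [24,83/3], descend [11, 23]
    N11 x:[62/3,83/3] y:[27,31] z:[29,48] -> miss, prune
    N23 x:[61/3,76/3] y:[45/2,55/2] z:[24,59] -> hit [24,76/3], descend [1, 5]
      N1 x:[23,73/3] y:[25,26] z:[58,59] -> miss, prune
      N5 x:[61/3,76/3] y:[45/2,55/2] z:[24,38] -> hit [24,76/3], descend [13, 22]
        N13 x:[74/3,76/3] y:[45/2,25] z:[24,25] -> hit [74/3,25] leaf, test {P4@t=74/3}
        N22 x:[61/3,25] y:[24,55/2] z:[33,38] -> miss, prune

9 AABB tests over nodes [0, 15, 17, 11, 23, 1, 5, 13, 22]; 1 leaf entered; closest P4.

== RESULT ==
[0, 15, 17, 11, 23, 1, 5, 13, 22]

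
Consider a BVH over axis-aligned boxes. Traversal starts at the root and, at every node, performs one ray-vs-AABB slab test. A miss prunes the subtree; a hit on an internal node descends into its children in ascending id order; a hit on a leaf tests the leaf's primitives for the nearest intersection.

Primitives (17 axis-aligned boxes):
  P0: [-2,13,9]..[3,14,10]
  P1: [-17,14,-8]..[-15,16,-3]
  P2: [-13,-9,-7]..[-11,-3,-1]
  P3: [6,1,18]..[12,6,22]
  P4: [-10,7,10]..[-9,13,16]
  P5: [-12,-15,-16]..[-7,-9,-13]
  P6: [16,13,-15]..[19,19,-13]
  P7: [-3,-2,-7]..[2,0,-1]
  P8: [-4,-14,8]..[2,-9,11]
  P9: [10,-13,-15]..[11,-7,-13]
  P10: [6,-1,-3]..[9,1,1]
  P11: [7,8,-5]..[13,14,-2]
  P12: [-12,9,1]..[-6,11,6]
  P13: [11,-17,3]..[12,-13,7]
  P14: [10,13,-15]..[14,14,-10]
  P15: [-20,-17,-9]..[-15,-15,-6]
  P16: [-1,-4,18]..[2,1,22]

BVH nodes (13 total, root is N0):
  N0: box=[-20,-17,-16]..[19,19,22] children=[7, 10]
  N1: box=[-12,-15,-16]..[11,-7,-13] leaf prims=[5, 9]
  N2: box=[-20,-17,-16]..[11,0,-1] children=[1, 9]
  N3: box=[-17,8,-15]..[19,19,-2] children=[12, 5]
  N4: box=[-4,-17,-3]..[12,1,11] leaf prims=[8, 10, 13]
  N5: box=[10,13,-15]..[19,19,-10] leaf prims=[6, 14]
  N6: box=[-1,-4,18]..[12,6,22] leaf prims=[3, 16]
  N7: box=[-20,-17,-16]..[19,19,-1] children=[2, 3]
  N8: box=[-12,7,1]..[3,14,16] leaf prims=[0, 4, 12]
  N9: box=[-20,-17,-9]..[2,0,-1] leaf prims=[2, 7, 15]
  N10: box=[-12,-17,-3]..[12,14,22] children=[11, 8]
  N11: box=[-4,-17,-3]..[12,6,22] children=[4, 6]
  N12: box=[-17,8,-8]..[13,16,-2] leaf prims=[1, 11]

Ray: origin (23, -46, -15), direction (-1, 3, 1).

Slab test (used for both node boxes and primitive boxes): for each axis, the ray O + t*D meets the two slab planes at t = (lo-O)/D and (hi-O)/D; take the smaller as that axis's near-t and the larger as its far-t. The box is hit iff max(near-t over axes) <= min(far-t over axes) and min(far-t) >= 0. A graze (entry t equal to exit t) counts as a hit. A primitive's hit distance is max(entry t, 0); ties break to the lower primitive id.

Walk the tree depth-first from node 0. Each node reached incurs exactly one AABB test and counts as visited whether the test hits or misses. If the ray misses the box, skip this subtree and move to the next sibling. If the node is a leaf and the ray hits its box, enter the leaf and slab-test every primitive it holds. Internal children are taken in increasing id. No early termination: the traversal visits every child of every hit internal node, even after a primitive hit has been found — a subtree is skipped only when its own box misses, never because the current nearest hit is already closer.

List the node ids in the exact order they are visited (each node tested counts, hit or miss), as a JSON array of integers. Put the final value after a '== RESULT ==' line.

Trace the traversal:
N0 x:[4,43] y:[29/3,65/3] z:[-1,37] -> hit [29/3,65/3], descend [7, 10]
  N7 x:[4,43] y:[29/3,65/3] z:[-1,14] -> hit [29/3,14], descend [2, 3]
    N2 x:[12,43] y:[29/3,46/3] z:[-1,14] -> hit [12,14], descend [1, 9]
      N1 x:[12,35] y:[31/3,13] z:[-1,2] -> miss, prune
      N9 x:[21,43] y:[29/3,46/3] z:[6,14] -> miss, prune
    N3 x:[4,40] y:[18,65/3] z:[0,13] -> miss, prune
  N10 x:[11,35] y:[29/3,20] z:[12,37] -> hit [12,20], descend [8, 11]
    N8 x:[20,35] y:[53/3,20] z:[16,31] -> hit [20,20] leaf, test {P0(miss), P4(miss), P12(miss)}
    N11 x:[11,27] y:[29/3,52/3] z:[12,37] -> hit [12,52/3], descend [4, 6]
      N4 x:[11,27] y:[29/3,47/3] z:[12,26] -> hit [12,47/3] leaf, test {P8(miss), P10@t=15, P13(miss)}
      N6 x:[11,24] y:[14,52/3] z:[33,37] -> miss, prune

Visited [0, 7, 2, 1, 9, 3, 10, 8, 11, 4, 6]. Tests: 11 box, 2 leaf. Nearest: P10.

== RESULT ==
[0, 7, 2, 1, 9, 3, 10, 8, 11, 4, 6]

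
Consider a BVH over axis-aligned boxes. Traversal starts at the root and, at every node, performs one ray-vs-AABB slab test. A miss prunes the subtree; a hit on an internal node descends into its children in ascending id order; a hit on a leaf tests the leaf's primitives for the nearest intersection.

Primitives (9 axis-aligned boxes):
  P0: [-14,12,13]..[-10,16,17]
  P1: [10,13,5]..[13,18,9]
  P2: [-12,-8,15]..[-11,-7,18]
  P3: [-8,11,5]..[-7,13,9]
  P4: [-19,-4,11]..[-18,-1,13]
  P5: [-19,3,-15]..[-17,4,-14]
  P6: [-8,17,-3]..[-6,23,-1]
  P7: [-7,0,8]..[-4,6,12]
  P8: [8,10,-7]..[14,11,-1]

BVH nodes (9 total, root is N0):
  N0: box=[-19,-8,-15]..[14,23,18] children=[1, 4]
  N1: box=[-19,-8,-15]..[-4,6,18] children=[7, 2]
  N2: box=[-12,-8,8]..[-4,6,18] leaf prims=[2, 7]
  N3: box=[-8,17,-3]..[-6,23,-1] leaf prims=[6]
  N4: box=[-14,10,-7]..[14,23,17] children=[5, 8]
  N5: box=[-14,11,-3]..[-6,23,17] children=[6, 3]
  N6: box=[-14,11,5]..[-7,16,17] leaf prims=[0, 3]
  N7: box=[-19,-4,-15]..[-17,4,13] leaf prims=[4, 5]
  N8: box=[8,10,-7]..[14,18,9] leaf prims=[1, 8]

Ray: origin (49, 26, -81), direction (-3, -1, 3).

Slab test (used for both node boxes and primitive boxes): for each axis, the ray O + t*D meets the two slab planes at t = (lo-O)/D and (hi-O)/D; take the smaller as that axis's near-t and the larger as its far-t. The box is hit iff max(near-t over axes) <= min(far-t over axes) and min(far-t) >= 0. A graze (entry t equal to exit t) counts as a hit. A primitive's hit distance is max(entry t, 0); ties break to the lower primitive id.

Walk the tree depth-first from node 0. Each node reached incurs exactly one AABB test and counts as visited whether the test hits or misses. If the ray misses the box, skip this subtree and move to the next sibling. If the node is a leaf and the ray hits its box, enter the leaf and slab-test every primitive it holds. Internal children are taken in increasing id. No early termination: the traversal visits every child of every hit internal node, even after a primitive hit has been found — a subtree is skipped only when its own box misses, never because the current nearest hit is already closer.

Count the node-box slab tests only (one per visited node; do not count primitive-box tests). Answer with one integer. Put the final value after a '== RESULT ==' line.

Traverse from the root:
N0 x:[35/3,68/3] y:[3,34] z:[22,33] -> hit [22,68/3], descend [1, 4]
  N1 x:[53/3,68/3] y:[20,34] z:[22,33] -> hit [22,68/3], descend [2, 7]
    N2 x:[53/3,61/3] y:[20,34] z:[89/3,33] -> miss, prune
    N7 x:[22,68/3] y:[22,30] z:[22,94/3] -> hit [22,68/3] leaf, test {P4(miss), P5@t=22}
  N4 x:[35/3,21] y:[3,16] z:[74/3,98/3] -> miss, prune

5 AABB tests over nodes [0, 1, 2, 7, 4]; 1 leaf entered; closest P5.

== RESULT ==
5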